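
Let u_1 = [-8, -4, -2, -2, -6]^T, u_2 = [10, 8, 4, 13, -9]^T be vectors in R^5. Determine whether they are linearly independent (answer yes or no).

yes

Form the matrix with these vectors as rows and row reduce.
R2 ← R2 + (5/4)·R1: [0, 3, 3/2, 21/2, -33/2]
2 nonzero rows, so the 2 vectors span a space of dimension 2.
Since 2 = 2, the vectors are linearly independent.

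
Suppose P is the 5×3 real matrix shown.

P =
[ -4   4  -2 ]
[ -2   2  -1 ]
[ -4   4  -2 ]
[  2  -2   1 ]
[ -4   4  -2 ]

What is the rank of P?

1

Row reduce to echelon form.
R2 ← R2 − (1/2)·R1: [0, 0, 0]
R3 ← R3 − R1: [0, 0, 0]
R4 ← R4 + (1/2)·R1: [0, 0, 0]
R5 ← R5 − R1: [0, 0, 0]
Echelon form has 1 nonzero row, so rank(P) = 1.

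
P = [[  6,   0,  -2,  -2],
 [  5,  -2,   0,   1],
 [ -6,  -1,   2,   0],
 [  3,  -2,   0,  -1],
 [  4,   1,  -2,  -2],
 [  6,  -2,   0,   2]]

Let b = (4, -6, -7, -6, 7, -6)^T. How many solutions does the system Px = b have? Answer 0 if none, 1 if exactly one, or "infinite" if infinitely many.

Row reduce the augmented matrix [P | b].
R2 ← R2 − (5/6)·R1: [0, -2, 5/3, 8/3, -28/3]
R3 ← R3 + R1: [0, -1, 0, -2, -3]
R4 ← R4 − (1/2)·R1: [0, -2, 1, 0, -8]
R5 ← R5 − (2/3)·R1: [0, 1, -2/3, -2/3, 13/3]
R6 ← R6 − R1: [0, -2, 2, 4, -10]
R3 ← R3 − (1/2)·R2: [0, 0, -5/6, -10/3, 5/3]
R4 ← R4 − R2: [0, 0, -2/3, -8/3, 4/3]
R5 ← R5 + (1/2)·R2: [0, 0, 1/6, 2/3, -1/3]
R6 ← R6 − R2: [0, 0, 1/3, 4/3, -2/3]
R4 ← R4 − (4/5)·R3: [0, 0, 0, 0, 0]
R5 ← R5 + (1/5)·R3: [0, 0, 0, 0, 0]
R6 ← R6 + (2/5)·R3: [0, 0, 0, 0, 0]
The echelon form has 3 nonzero rows, and every pivot lies in the first 4 columns, so rank(P) = rank([P|b]) = 3.
The system is consistent.
rank = 3 < 4 unknowns, so there are infinitely many solutions.

infinite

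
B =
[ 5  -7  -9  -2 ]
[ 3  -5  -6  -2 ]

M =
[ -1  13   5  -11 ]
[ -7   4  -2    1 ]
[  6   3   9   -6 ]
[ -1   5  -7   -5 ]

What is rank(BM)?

2

First compute BM:
[[ -8,   0, -28,   2],
 [ -2,  -9, -15,   8]]
Now row reduce the product.
R2 ← R2 − (1/4)·R1: [0, -9, -8, 15/2]
2 nonzero rows, so rank(BM) = 2.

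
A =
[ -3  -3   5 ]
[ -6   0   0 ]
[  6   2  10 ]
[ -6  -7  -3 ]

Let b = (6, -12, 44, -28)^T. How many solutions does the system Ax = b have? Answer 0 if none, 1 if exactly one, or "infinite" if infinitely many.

1

Row reduce the augmented matrix [A | b].
R2 ← R2 − (2)·R1: [0, 6, -10, -24]
R3 ← R3 + (2)·R1: [0, -4, 20, 56]
R4 ← R4 − (2)·R1: [0, -1, -13, -40]
R3 ← R3 + (2/3)·R2: [0, 0, 40/3, 40]
R4 ← R4 + (1/6)·R2: [0, 0, -44/3, -44]
R4 ← R4 + (11/10)·R3: [0, 0, 0, 0]
The echelon form has 3 nonzero rows, and every pivot lies in the first 3 columns, so rank(A) = rank([A|b]) = 3.
The system is consistent.
rank = 3 = number of unknowns, so the solution is unique.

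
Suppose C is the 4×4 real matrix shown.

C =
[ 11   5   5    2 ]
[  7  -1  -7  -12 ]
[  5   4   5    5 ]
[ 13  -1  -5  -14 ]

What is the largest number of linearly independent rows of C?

3

Row reduce to echelon form.
R2 ← R2 − (7/11)·R1: [0, -46/11, -112/11, -146/11]
R3 ← R3 − (5/11)·R1: [0, 19/11, 30/11, 45/11]
R4 ← R4 − (13/11)·R1: [0, -76/11, -120/11, -180/11]
R3 ← R3 + (19/46)·R2: [0, 0, -34/23, -32/23]
R4 ← R4 − (38/23)·R2: [0, 0, 136/23, 128/23]
R4 ← R4 + (4)·R3: [0, 0, 0, 0]
Echelon form has 3 nonzero rows, so rank(C) = 3.
The rank gives the maximum number of linearly independent rows: 3.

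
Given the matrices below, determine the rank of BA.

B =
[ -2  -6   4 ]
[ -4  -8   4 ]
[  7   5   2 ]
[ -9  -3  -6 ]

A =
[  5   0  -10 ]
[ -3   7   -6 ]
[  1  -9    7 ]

First compute BA:
[[ 12, -78,  84],
 [  8, -92, 116],
 [ 22,  17, -86],
 [-42,  33,  66]]
Now row reduce the product.
R2 ← R2 − (2/3)·R1: [0, -40, 60]
R3 ← R3 − (11/6)·R1: [0, 160, -240]
R4 ← R4 + (7/2)·R1: [0, -240, 360]
R3 ← R3 + (4)·R2: [0, 0, 0]
R4 ← R4 − (6)·R2: [0, 0, 0]
2 nonzero rows, so rank(BA) = 2.

2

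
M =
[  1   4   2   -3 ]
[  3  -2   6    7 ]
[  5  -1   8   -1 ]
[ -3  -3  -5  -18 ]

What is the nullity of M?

Row reduce to echelon form.
R2 ← R2 − (3)·R1: [0, -14, 0, 16]
R3 ← R3 − (5)·R1: [0, -21, -2, 14]
R4 ← R4 + (3)·R1: [0, 9, 1, -27]
R3 ← R3 − (3/2)·R2: [0, 0, -2, -10]
R4 ← R4 + (9/14)·R2: [0, 0, 1, -117/7]
R4 ← R4 + (1/2)·R3: [0, 0, 0, -152/7]
4 nonzero rows, so rank(M) = 4.
M has 4 columns; by rank–nullity, nullity = 4 − 4 = 0.

0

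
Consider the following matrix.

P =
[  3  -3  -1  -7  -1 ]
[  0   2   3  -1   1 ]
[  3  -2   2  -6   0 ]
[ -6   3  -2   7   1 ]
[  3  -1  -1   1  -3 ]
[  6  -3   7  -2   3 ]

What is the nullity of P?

Row reduce to echelon form.
R3 ← R3 − R1: [0, 1, 3, 1, 1]
R4 ← R4 + (2)·R1: [0, -3, -4, -7, -1]
R5 ← R5 − R1: [0, 2, 0, 8, -2]
R6 ← R6 − (2)·R1: [0, 3, 9, 12, 5]
R3 ← R3 − (1/2)·R2: [0, 0, 3/2, 3/2, 1/2]
R4 ← R4 + (3/2)·R2: [0, 0, 1/2, -17/2, 1/2]
R5 ← R5 − R2: [0, 0, -3, 9, -3]
R6 ← R6 − (3/2)·R2: [0, 0, 9/2, 27/2, 7/2]
R4 ← R4 − (1/3)·R3: [0, 0, 0, -9, 1/3]
R5 ← R5 + (2)·R3: [0, 0, 0, 12, -2]
R6 ← R6 − (3)·R3: [0, 0, 0, 9, 2]
R5 ← R5 + (4/3)·R4: [0, 0, 0, 0, -14/9]
R6 ← R6 + R4: [0, 0, 0, 0, 7/3]
R6 ← R6 + (3/2)·R5: [0, 0, 0, 0, 0]
5 nonzero rows, so rank(P) = 5.
P has 5 columns; by rank–nullity, nullity = 5 − 5 = 0.

0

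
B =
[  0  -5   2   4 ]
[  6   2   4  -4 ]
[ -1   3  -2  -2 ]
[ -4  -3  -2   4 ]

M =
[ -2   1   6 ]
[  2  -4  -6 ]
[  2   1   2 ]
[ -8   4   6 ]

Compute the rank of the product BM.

2

First compute BM:
[[-38,  38,  58],
 [ 32, -14,   8],
 [ 20, -23, -40],
 [-34,  22,  14]]
Now row reduce the product.
R2 ← R2 + (16/19)·R1: [0, 18, 1080/19]
R3 ← R3 + (10/19)·R1: [0, -3, -180/19]
R4 ← R4 − (17/19)·R1: [0, -12, -720/19]
R3 ← R3 + (1/6)·R2: [0, 0, 0]
R4 ← R4 + (2/3)·R2: [0, 0, 0]
2 nonzero rows, so rank(BM) = 2.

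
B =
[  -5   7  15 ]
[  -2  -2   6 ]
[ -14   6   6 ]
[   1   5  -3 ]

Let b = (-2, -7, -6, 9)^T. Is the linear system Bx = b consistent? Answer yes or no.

no

Row reduce the augmented matrix [B | b].
R2 ← R2 − (2/5)·R1: [0, -24/5, 0, -31/5]
R3 ← R3 − (14/5)·R1: [0, -68/5, -36, -2/5]
R4 ← R4 + (1/5)·R1: [0, 32/5, 0, 43/5]
R3 ← R3 − (17/6)·R2: [0, 0, -36, 103/6]
R4 ← R4 + (4/3)·R2: [0, 0, 0, 1/3]
The echelon form has 4 nonzero rows; the last pivot sits in the augmented column, so rank(B) = 3 but rank([B|b]) = 4.
Since the ranks differ, the system is inconsistent.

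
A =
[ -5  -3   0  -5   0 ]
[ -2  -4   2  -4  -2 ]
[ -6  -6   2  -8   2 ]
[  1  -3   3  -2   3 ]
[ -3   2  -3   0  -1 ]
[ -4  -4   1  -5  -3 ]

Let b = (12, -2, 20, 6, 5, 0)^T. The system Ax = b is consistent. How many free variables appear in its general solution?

2

Row reduce the augmented matrix [A | b].
R2 ← R2 − (2/5)·R1: [0, -14/5, 2, -2, -2, -34/5]
R3 ← R3 − (6/5)·R1: [0, -12/5, 2, -2, 2, 28/5]
R4 ← R4 + (1/5)·R1: [0, -18/5, 3, -3, 3, 42/5]
R5 ← R5 − (3/5)·R1: [0, 19/5, -3, 3, -1, -11/5]
R6 ← R6 − (4/5)·R1: [0, -8/5, 1, -1, -3, -48/5]
R3 ← R3 − (6/7)·R2: [0, 0, 2/7, -2/7, 26/7, 80/7]
R4 ← R4 − (9/7)·R2: [0, 0, 3/7, -3/7, 39/7, 120/7]
R5 ← R5 + (19/14)·R2: [0, 0, -2/7, 2/7, -26/7, -80/7]
R6 ← R6 − (4/7)·R2: [0, 0, -1/7, 1/7, -13/7, -40/7]
R4 ← R4 − (3/2)·R3: [0, 0, 0, 0, 0, 0]
R5 ← R5 + R3: [0, 0, 0, 0, 0, 0]
R6 ← R6 + (1/2)·R3: [0, 0, 0, 0, 0, 0]
The echelon form has 3 nonzero rows, and every pivot lies in the first 5 columns, so rank(A) = rank([A|b]) = 3.
The system is consistent.
Free variables = (unknowns) − (rank) = 5 − 3 = 2.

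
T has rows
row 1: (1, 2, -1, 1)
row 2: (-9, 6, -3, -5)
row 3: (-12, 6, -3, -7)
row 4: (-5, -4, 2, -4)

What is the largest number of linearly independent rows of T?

2

Row reduce to echelon form.
R2 ← R2 + (9)·R1: [0, 24, -12, 4]
R3 ← R3 + (12)·R1: [0, 30, -15, 5]
R4 ← R4 + (5)·R1: [0, 6, -3, 1]
R3 ← R3 − (5/4)·R2: [0, 0, 0, 0]
R4 ← R4 − (1/4)·R2: [0, 0, 0, 0]
Echelon form has 2 nonzero rows, so rank(T) = 2.
The rank gives the maximum number of linearly independent rows: 2.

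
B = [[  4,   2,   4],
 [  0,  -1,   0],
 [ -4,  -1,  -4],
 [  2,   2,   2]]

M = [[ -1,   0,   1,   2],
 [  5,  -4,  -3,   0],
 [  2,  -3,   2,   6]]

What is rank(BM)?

2

First compute BM:
[[ 14, -20,   6,  32],
 [ -5,   4,   3,   0],
 [ -9,  16,  -9, -32],
 [ 12, -14,   0,  16]]
Now row reduce the product.
R2 ← R2 + (5/14)·R1: [0, -22/7, 36/7, 80/7]
R3 ← R3 + (9/14)·R1: [0, 22/7, -36/7, -80/7]
R4 ← R4 − (6/7)·R1: [0, 22/7, -36/7, -80/7]
R3 ← R3 + R2: [0, 0, 0, 0]
R4 ← R4 + R2: [0, 0, 0, 0]
2 nonzero rows, so rank(BM) = 2.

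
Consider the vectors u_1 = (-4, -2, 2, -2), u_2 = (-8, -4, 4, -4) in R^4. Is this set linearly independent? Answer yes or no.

no

Form the matrix with these vectors as rows and row reduce.
R2 ← R2 − (2)·R1: [0, 0, 0, 0]
1 nonzero row, so the 2 vectors span a space of dimension 1.
Since 1 < 2, the vectors are linearly dependent.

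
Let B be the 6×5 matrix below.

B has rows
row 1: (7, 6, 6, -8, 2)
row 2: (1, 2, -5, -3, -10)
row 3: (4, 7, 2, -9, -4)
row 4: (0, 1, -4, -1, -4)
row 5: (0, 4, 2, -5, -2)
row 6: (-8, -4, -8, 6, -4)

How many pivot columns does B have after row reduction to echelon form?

Row reduce to echelon form.
R2 ← R2 − (1/7)·R1: [0, 8/7, -41/7, -13/7, -72/7]
R3 ← R3 − (4/7)·R1: [0, 25/7, -10/7, -31/7, -36/7]
R6 ← R6 + (8/7)·R1: [0, 20/7, -8/7, -22/7, -12/7]
R3 ← R3 − (25/8)·R2: [0, 0, 135/8, 11/8, 27]
R4 ← R4 − (7/8)·R2: [0, 0, 9/8, 5/8, 5]
R5 ← R5 − (7/2)·R2: [0, 0, 45/2, 3/2, 34]
R6 ← R6 − (5/2)·R2: [0, 0, 27/2, 3/2, 24]
R4 ← R4 − (1/15)·R3: [0, 0, 0, 8/15, 16/5]
R5 ← R5 − (4/3)·R3: [0, 0, 0, -1/3, -2]
R6 ← R6 − (4/5)·R3: [0, 0, 0, 2/5, 12/5]
R5 ← R5 + (5/8)·R4: [0, 0, 0, 0, 0]
R6 ← R6 − (3/4)·R4: [0, 0, 0, 0, 0]
Echelon form has 4 nonzero rows, so rank(B) = 4.
Each nonzero row contributes one pivot column: 4 pivot columns.

4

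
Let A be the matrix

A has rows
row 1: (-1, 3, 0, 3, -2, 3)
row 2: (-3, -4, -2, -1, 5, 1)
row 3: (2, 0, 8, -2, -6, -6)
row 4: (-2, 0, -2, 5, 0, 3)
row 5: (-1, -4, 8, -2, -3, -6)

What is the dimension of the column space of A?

4

Row reduce to echelon form.
R2 ← R2 − (3)·R1: [0, -13, -2, -10, 11, -8]
R3 ← R3 + (2)·R1: [0, 6, 8, 4, -10, 0]
R4 ← R4 − (2)·R1: [0, -6, -2, -1, 4, -3]
R5 ← R5 − R1: [0, -7, 8, -5, -1, -9]
R3 ← R3 + (6/13)·R2: [0, 0, 92/13, -8/13, -64/13, -48/13]
R4 ← R4 − (6/13)·R2: [0, 0, -14/13, 47/13, -14/13, 9/13]
R5 ← R5 − (7/13)·R2: [0, 0, 118/13, 5/13, -90/13, -61/13]
R4 ← R4 + (7/46)·R3: [0, 0, 0, 81/23, -42/23, 3/23]
R5 ← R5 − (59/46)·R3: [0, 0, 0, 27/23, -14/23, 1/23]
R5 ← R5 − (1/3)·R4: [0, 0, 0, 0, 0, 0]
Echelon form has 4 nonzero rows, so rank(A) = 4.
The column space has dimension equal to the rank: 4.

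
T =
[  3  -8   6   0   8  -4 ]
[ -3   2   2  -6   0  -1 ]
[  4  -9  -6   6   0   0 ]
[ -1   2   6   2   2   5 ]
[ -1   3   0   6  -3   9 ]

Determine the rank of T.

Row reduce to echelon form.
R2 ← R2 + R1: [0, -6, 8, -6, 8, -5]
R3 ← R3 − (4/3)·R1: [0, 5/3, -14, 6, -32/3, 16/3]
R4 ← R4 + (1/3)·R1: [0, -2/3, 8, 2, 14/3, 11/3]
R5 ← R5 + (1/3)·R1: [0, 1/3, 2, 6, -1/3, 23/3]
R3 ← R3 + (5/18)·R2: [0, 0, -106/9, 13/3, -76/9, 71/18]
R4 ← R4 − (1/9)·R2: [0, 0, 64/9, 8/3, 34/9, 38/9]
R5 ← R5 + (1/18)·R2: [0, 0, 22/9, 17/3, 1/9, 133/18]
R4 ← R4 + (32/53)·R3: [0, 0, 0, 280/53, -70/53, 350/53]
R5 ← R5 + (11/53)·R3: [0, 0, 0, 348/53, -87/53, 435/53]
R5 ← R5 − (87/70)·R4: [0, 0, 0, 0, 0, 0]
Echelon form has 4 nonzero rows, so rank(T) = 4.

4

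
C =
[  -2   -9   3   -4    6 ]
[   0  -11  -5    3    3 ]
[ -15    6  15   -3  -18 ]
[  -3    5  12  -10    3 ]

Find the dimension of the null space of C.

Row reduce to echelon form.
R3 ← R3 − (15/2)·R1: [0, 147/2, -15/2, 27, -63]
R4 ← R4 − (3/2)·R1: [0, 37/2, 15/2, -4, -6]
R3 ← R3 + (147/22)·R2: [0, 0, -450/11, 1035/22, -945/22]
R4 ← R4 + (37/22)·R2: [0, 0, -10/11, 23/22, -21/22]
R4 ← R4 − (1/45)·R3: [0, 0, 0, 0, 0]
3 nonzero rows, so rank(C) = 3.
C has 5 columns; by rank–nullity, nullity = 5 − 3 = 2.

2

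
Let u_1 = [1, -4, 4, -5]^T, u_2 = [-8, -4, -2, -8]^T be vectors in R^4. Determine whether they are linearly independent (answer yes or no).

yes

Form the matrix with these vectors as rows and row reduce.
R2 ← R2 + (8)·R1: [0, -36, 30, -48]
2 nonzero rows, so the 2 vectors span a space of dimension 2.
Since 2 = 2, the vectors are linearly independent.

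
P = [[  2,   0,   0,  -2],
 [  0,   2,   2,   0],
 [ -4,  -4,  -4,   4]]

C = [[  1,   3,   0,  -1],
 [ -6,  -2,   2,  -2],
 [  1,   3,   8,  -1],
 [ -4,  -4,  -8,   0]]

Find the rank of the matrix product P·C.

2

First compute PC:
[[ 10,  14,  16,  -2],
 [-10,   2,  20,  -6],
 [  0, -32, -72,  16]]
Now row reduce the product.
R2 ← R2 + R1: [0, 16, 36, -8]
R3 ← R3 + (2)·R2: [0, 0, 0, 0]
2 nonzero rows, so rank(PC) = 2.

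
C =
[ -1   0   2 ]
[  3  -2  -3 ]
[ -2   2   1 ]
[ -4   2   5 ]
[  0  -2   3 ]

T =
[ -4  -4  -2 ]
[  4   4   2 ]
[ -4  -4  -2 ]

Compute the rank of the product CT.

First compute CT:
[[ -4,  -4,  -2],
 [ -8,  -8,  -4],
 [ 12,  12,   6],
 [  4,   4,   2],
 [-20, -20, -10]]
Now row reduce the product.
R2 ← R2 − (2)·R1: [0, 0, 0]
R3 ← R3 + (3)·R1: [0, 0, 0]
R4 ← R4 + R1: [0, 0, 0]
R5 ← R5 − (5)·R1: [0, 0, 0]
1 nonzero row, so rank(CT) = 1.

1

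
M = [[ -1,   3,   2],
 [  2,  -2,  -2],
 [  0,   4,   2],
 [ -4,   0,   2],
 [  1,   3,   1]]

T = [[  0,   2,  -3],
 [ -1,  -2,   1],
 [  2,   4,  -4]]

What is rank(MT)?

First compute MT:
[[  1,   0,  -2],
 [ -2,   0,   0],
 [  0,   0,  -4],
 [  4,   0,   4],
 [ -1,   0,  -4]]
Now row reduce the product.
R2 ← R2 + (2)·R1: [0, 0, -4]
R4 ← R4 − (4)·R1: [0, 0, 12]
R5 ← R5 + R1: [0, 0, -6]
R3 ← R3 − R2: [0, 0, 0]
R4 ← R4 + (3)·R2: [0, 0, 0]
R5 ← R5 − (3/2)·R2: [0, 0, 0]
2 nonzero rows, so rank(MT) = 2.

2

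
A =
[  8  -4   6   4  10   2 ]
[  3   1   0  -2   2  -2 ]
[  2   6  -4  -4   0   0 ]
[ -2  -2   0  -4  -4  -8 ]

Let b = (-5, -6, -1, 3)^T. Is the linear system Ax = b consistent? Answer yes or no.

no

Row reduce the augmented matrix [A | b].
R2 ← R2 − (3/8)·R1: [0, 5/2, -9/4, -7/2, -7/4, -11/4, -33/8]
R3 ← R3 − (1/4)·R1: [0, 7, -11/2, -5, -5/2, -1/2, 1/4]
R4 ← R4 + (1/4)·R1: [0, -3, 3/2, -3, -3/2, -15/2, 7/4]
R3 ← R3 − (14/5)·R2: [0, 0, 4/5, 24/5, 12/5, 36/5, 59/5]
R4 ← R4 + (6/5)·R2: [0, 0, -6/5, -36/5, -18/5, -54/5, -16/5]
R4 ← R4 + (3/2)·R3: [0, 0, 0, 0, 0, 0, 29/2]
The echelon form has 4 nonzero rows; the last pivot sits in the augmented column, so rank(A) = 3 but rank([A|b]) = 4.
Since the ranks differ, the system is inconsistent.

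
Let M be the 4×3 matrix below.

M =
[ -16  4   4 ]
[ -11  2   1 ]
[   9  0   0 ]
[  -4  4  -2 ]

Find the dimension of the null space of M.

0

Row reduce to echelon form.
R2 ← R2 − (11/16)·R1: [0, -3/4, -7/4]
R3 ← R3 + (9/16)·R1: [0, 9/4, 9/4]
R4 ← R4 − (1/4)·R1: [0, 3, -3]
R3 ← R3 + (3)·R2: [0, 0, -3]
R4 ← R4 + (4)·R2: [0, 0, -10]
R4 ← R4 − (10/3)·R3: [0, 0, 0]
3 nonzero rows, so rank(M) = 3.
M has 3 columns; by rank–nullity, nullity = 3 − 3 = 0.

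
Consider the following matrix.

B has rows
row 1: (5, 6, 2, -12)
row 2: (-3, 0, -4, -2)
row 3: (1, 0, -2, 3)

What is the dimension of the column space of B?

Row reduce to echelon form.
R2 ← R2 + (3/5)·R1: [0, 18/5, -14/5, -46/5]
R3 ← R3 − (1/5)·R1: [0, -6/5, -12/5, 27/5]
R3 ← R3 + (1/3)·R2: [0, 0, -10/3, 7/3]
Echelon form has 3 nonzero rows, so rank(B) = 3.
The column space has dimension equal to the rank: 3.

3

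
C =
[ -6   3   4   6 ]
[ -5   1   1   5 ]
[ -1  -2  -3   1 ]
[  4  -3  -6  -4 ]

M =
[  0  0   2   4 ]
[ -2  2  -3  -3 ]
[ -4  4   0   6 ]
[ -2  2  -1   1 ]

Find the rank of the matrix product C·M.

First compute CM:
[[-34,  34, -27,  -3],
 [-16,  16, -18, -12],
 [ 14, -14,   3, -15],
 [ 38, -38,  21, -15]]
Now row reduce the product.
R2 ← R2 − (8/17)·R1: [0, 0, -90/17, -180/17]
R3 ← R3 + (7/17)·R1: [0, 0, -138/17, -276/17]
R4 ← R4 + (19/17)·R1: [0, 0, -156/17, -312/17]
R3 ← R3 − (23/15)·R2: [0, 0, 0, 0]
R4 ← R4 − (26/15)·R2: [0, 0, 0, 0]
2 nonzero rows, so rank(CM) = 2.

2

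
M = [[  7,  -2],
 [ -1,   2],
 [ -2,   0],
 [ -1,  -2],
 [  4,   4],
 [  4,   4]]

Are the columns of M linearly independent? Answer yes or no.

yes

Row reduce M to echelon form.
R2 ← R2 + (1/7)·R1: [0, 12/7]
R3 ← R3 + (2/7)·R1: [0, -4/7]
R4 ← R4 + (1/7)·R1: [0, -16/7]
R5 ← R5 − (4/7)·R1: [0, 36/7]
R6 ← R6 − (4/7)·R1: [0, 36/7]
R3 ← R3 + (1/3)·R2: [0, 0]
R4 ← R4 + (4/3)·R2: [0, 0]
R5 ← R5 − (3)·R2: [0, 0]
R6 ← R6 − (3)·R2: [0, 0]
2 pivots among 2 columns.
Every column is a pivot column, so the columns are linearly independent.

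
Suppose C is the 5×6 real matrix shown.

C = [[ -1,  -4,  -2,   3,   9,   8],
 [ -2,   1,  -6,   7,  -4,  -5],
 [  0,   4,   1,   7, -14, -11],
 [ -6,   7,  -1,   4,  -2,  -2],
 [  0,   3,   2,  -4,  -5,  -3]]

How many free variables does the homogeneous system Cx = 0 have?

Row reduce to echelon form.
R2 ← R2 − (2)·R1: [0, 9, -2, 1, -22, -21]
R4 ← R4 − (6)·R1: [0, 31, 11, -14, -56, -50]
R3 ← R3 − (4/9)·R2: [0, 0, 17/9, 59/9, -38/9, -5/3]
R4 ← R4 − (31/9)·R2: [0, 0, 161/9, -157/9, 178/9, 67/3]
R5 ← R5 − (1/3)·R2: [0, 0, 8/3, -13/3, 7/3, 4]
R4 ← R4 − (161/17)·R3: [0, 0, 0, -1352/17, 1016/17, 648/17]
R5 ← R5 − (24/17)·R3: [0, 0, 0, -231/17, 141/17, 108/17]
R5 ← R5 − (231/1352)·R4: [0, 0, 0, 0, -324/169, -27/169]
5 nonzero rows, so rank(C) = 5.
C has 6 columns; by rank–nullity, nullity = 6 − 5 = 1.

1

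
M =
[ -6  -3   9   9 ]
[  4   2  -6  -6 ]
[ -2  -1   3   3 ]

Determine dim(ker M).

Row reduce to echelon form.
R2 ← R2 + (2/3)·R1: [0, 0, 0, 0]
R3 ← R3 − (1/3)·R1: [0, 0, 0, 0]
1 nonzero row, so rank(M) = 1.
M has 4 columns; by rank–nullity, nullity = 4 − 1 = 3.

3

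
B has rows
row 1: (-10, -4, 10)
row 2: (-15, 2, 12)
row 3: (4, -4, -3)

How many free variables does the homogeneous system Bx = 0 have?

Row reduce to echelon form.
R2 ← R2 − (3/2)·R1: [0, 8, -3]
R3 ← R3 + (2/5)·R1: [0, -28/5, 1]
R3 ← R3 + (7/10)·R2: [0, 0, -11/10]
3 nonzero rows, so rank(B) = 3.
B has 3 columns; by rank–nullity, nullity = 3 − 3 = 0.

0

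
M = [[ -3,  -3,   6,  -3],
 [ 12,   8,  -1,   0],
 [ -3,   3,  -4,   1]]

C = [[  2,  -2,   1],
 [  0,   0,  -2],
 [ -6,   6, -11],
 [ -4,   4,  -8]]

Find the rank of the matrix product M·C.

First compute MC:
[[-30,  30, -39],
 [ 30, -30,   7],
 [ 14, -14,  27]]
Now row reduce the product.
R2 ← R2 + R1: [0, 0, -32]
R3 ← R3 + (7/15)·R1: [0, 0, 44/5]
R3 ← R3 + (11/40)·R2: [0, 0, 0]
2 nonzero rows, so rank(MC) = 2.

2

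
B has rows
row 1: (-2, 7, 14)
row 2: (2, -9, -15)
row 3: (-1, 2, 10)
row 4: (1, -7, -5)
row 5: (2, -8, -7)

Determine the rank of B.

Row reduce to echelon form.
R2 ← R2 + R1: [0, -2, -1]
R3 ← R3 − (1/2)·R1: [0, -3/2, 3]
R4 ← R4 + (1/2)·R1: [0, -7/2, 2]
R5 ← R5 + R1: [0, -1, 7]
R3 ← R3 − (3/4)·R2: [0, 0, 15/4]
R4 ← R4 − (7/4)·R2: [0, 0, 15/4]
R5 ← R5 − (1/2)·R2: [0, 0, 15/2]
R4 ← R4 − R3: [0, 0, 0]
R5 ← R5 − (2)·R3: [0, 0, 0]
Echelon form has 3 nonzero rows, so rank(B) = 3.

3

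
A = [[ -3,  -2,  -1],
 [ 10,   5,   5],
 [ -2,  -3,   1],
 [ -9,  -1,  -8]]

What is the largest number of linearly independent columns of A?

Row reduce to echelon form.
R2 ← R2 + (10/3)·R1: [0, -5/3, 5/3]
R3 ← R3 − (2/3)·R1: [0, -5/3, 5/3]
R4 ← R4 − (3)·R1: [0, 5, -5]
R3 ← R3 − R2: [0, 0, 0]
R4 ← R4 + (3)·R2: [0, 0, 0]
Echelon form has 2 nonzero rows, so rank(A) = 2.
The rank gives the maximum number of linearly independent columns: 2.

2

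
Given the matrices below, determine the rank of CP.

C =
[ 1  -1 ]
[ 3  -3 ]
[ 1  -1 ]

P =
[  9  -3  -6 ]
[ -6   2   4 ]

1

First compute CP:
[[ 15,  -5, -10],
 [ 45, -15, -30],
 [ 15,  -5, -10]]
Now row reduce the product.
R2 ← R2 − (3)·R1: [0, 0, 0]
R3 ← R3 − R1: [0, 0, 0]
1 nonzero row, so rank(CP) = 1.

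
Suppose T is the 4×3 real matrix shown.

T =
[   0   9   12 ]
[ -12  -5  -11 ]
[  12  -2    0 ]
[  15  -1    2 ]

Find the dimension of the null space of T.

Row reduce to echelon form.
Swap R1 ↔ R2
R3 ← R3 + R1: [0, -7, -11]
R4 ← R4 + (5/4)·R1: [0, -29/4, -47/4]
R3 ← R3 + (7/9)·R2: [0, 0, -5/3]
R4 ← R4 + (29/36)·R2: [0, 0, -25/12]
R4 ← R4 − (5/4)·R3: [0, 0, 0]
3 nonzero rows, so rank(T) = 3.
T has 3 columns; by rank–nullity, nullity = 3 − 3 = 0.

0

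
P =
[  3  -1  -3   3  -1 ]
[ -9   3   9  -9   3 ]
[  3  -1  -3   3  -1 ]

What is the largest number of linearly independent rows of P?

1

Row reduce to echelon form.
R2 ← R2 + (3)·R1: [0, 0, 0, 0, 0]
R3 ← R3 − R1: [0, 0, 0, 0, 0]
Echelon form has 1 nonzero row, so rank(P) = 1.
The rank gives the maximum number of linearly independent rows: 1.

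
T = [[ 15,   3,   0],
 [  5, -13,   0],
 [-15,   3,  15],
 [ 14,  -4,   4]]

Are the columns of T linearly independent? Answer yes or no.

Row reduce T to echelon form.
R2 ← R2 − (1/3)·R1: [0, -14, 0]
R3 ← R3 + R1: [0, 6, 15]
R4 ← R4 − (14/15)·R1: [0, -34/5, 4]
R3 ← R3 + (3/7)·R2: [0, 0, 15]
R4 ← R4 − (17/35)·R2: [0, 0, 4]
R4 ← R4 − (4/15)·R3: [0, 0, 0]
3 pivots among 3 columns.
Every column is a pivot column, so the columns are linearly independent.

yes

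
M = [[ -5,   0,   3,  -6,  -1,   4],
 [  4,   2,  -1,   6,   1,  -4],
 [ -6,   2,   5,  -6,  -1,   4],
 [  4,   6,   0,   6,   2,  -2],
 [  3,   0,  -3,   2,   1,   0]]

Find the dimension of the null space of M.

3

Row reduce to echelon form.
R2 ← R2 + (4/5)·R1: [0, 2, 7/5, 6/5, 1/5, -4/5]
R3 ← R3 − (6/5)·R1: [0, 2, 7/5, 6/5, 1/5, -4/5]
R4 ← R4 + (4/5)·R1: [0, 6, 12/5, 6/5, 6/5, 6/5]
R5 ← R5 + (3/5)·R1: [0, 0, -6/5, -8/5, 2/5, 12/5]
R3 ← R3 − R2: [0, 0, 0, 0, 0, 0]
R4 ← R4 − (3)·R2: [0, 0, -9/5, -12/5, 3/5, 18/5]
Swap R3 ↔ R4
R5 ← R5 − (2/3)·R3: [0, 0, 0, 0, 0, 0]
3 nonzero rows, so rank(M) = 3.
M has 6 columns; by rank–nullity, nullity = 6 − 3 = 3.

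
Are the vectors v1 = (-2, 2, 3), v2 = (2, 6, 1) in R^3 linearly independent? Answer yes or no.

yes

Form the matrix with these vectors as rows and row reduce.
R2 ← R2 + R1: [0, 8, 4]
2 nonzero rows, so the 2 vectors span a space of dimension 2.
Since 2 = 2, the vectors are linearly independent.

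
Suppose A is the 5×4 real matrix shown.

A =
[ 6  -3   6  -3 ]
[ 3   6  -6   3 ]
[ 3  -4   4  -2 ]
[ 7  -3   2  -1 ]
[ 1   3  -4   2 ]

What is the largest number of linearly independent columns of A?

3

Row reduce to echelon form.
R2 ← R2 − (1/2)·R1: [0, 15/2, -9, 9/2]
R3 ← R3 − (1/2)·R1: [0, -5/2, 1, -1/2]
R4 ← R4 − (7/6)·R1: [0, 1/2, -5, 5/2]
R5 ← R5 − (1/6)·R1: [0, 7/2, -5, 5/2]
R3 ← R3 + (1/3)·R2: [0, 0, -2, 1]
R4 ← R4 − (1/15)·R2: [0, 0, -22/5, 11/5]
R5 ← R5 − (7/15)·R2: [0, 0, -4/5, 2/5]
R4 ← R4 − (11/5)·R3: [0, 0, 0, 0]
R5 ← R5 − (2/5)·R3: [0, 0, 0, 0]
Echelon form has 3 nonzero rows, so rank(A) = 3.
The rank gives the maximum number of linearly independent columns: 3.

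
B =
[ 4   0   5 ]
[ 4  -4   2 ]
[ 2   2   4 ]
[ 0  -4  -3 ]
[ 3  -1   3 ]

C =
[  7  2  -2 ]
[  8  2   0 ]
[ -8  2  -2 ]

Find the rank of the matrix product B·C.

2

First compute BC:
[[-12,  18, -18],
 [-20,   4, -12],
 [ -2,  16, -12],
 [ -8, -14,   6],
 [-11,  10, -12]]
Now row reduce the product.
R2 ← R2 − (5/3)·R1: [0, -26, 18]
R3 ← R3 − (1/6)·R1: [0, 13, -9]
R4 ← R4 − (2/3)·R1: [0, -26, 18]
R5 ← R5 − (11/12)·R1: [0, -13/2, 9/2]
R3 ← R3 + (1/2)·R2: [0, 0, 0]
R4 ← R4 − R2: [0, 0, 0]
R5 ← R5 − (1/4)·R2: [0, 0, 0]
2 nonzero rows, so rank(BC) = 2.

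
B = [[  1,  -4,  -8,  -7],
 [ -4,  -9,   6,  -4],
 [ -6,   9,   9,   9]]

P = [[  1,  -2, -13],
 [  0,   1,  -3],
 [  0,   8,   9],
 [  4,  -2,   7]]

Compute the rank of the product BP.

First compute BP:
[[-27, -56, -122],
 [-20,  55, 105],
 [ 30,  75, 195]]
Now row reduce the product.
R2 ← R2 − (20/27)·R1: [0, 2605/27, 5275/27]
R3 ← R3 + (10/9)·R1: [0, 115/9, 535/9]
R3 ← R3 − (69/521)·R2: [0, 0, 17490/521]
3 nonzero rows, so rank(BP) = 3.

3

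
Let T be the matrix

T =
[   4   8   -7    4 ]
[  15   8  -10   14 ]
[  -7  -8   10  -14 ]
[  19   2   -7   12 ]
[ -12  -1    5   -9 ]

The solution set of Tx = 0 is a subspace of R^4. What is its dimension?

Row reduce to echelon form.
R2 ← R2 − (15/4)·R1: [0, -22, 65/4, -1]
R3 ← R3 + (7/4)·R1: [0, 6, -9/4, -7]
R4 ← R4 − (19/4)·R1: [0, -36, 105/4, -7]
R5 ← R5 + (3)·R1: [0, 23, -16, 3]
R3 ← R3 + (3/11)·R2: [0, 0, 24/11, -80/11]
R4 ← R4 − (18/11)·R2: [0, 0, -15/44, -59/11]
R5 ← R5 + (23/22)·R2: [0, 0, 87/88, 43/22]
R4 ← R4 + (5/32)·R3: [0, 0, 0, -13/2]
R5 ← R5 − (29/64)·R3: [0, 0, 0, 21/4]
R5 ← R5 + (21/26)·R4: [0, 0, 0, 0]
4 nonzero rows, so rank(T) = 4.
T has 4 columns; by rank–nullity, nullity = 4 − 4 = 0.

0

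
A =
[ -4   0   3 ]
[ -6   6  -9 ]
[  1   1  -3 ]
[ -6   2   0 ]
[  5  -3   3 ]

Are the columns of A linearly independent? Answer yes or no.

Row reduce A to echelon form.
R2 ← R2 − (3/2)·R1: [0, 6, -27/2]
R3 ← R3 + (1/4)·R1: [0, 1, -9/4]
R4 ← R4 − (3/2)·R1: [0, 2, -9/2]
R5 ← R5 + (5/4)·R1: [0, -3, 27/4]
R3 ← R3 − (1/6)·R2: [0, 0, 0]
R4 ← R4 − (1/3)·R2: [0, 0, 0]
R5 ← R5 + (1/2)·R2: [0, 0, 0]
2 pivots among 3 columns.
Only 2 < 3 pivot columns, so the columns are linearly dependent.

no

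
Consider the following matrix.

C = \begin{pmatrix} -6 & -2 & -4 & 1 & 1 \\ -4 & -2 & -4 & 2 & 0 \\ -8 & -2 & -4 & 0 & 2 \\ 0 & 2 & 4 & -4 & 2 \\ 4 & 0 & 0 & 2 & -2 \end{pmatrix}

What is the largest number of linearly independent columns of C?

Row reduce to echelon form.
R2 ← R2 − (2/3)·R1: [0, -2/3, -4/3, 4/3, -2/3]
R3 ← R3 − (4/3)·R1: [0, 2/3, 4/3, -4/3, 2/3]
R5 ← R5 + (2/3)·R1: [0, -4/3, -8/3, 8/3, -4/3]
R3 ← R3 + R2: [0, 0, 0, 0, 0]
R4 ← R4 + (3)·R2: [0, 0, 0, 0, 0]
R5 ← R5 − (2)·R2: [0, 0, 0, 0, 0]
Echelon form has 2 nonzero rows, so rank(C) = 2.
The rank gives the maximum number of linearly independent columns: 2.

2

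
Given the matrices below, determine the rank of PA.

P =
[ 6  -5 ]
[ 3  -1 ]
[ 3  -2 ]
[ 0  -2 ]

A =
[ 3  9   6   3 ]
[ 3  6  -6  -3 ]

2

First compute PA:
[[  3,  24,  66,  33],
 [  6,  21,  24,  12],
 [  3,  15,  30,  15],
 [ -6, -12,  12,   6]]
Now row reduce the product.
R2 ← R2 − (2)·R1: [0, -27, -108, -54]
R3 ← R3 − R1: [0, -9, -36, -18]
R4 ← R4 + (2)·R1: [0, 36, 144, 72]
R3 ← R3 − (1/3)·R2: [0, 0, 0, 0]
R4 ← R4 + (4/3)·R2: [0, 0, 0, 0]
2 nonzero rows, so rank(PA) = 2.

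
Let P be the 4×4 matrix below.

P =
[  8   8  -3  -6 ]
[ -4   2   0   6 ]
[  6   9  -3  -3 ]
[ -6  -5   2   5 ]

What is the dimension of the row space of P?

2

Row reduce to echelon form.
R2 ← R2 + (1/2)·R1: [0, 6, -3/2, 3]
R3 ← R3 − (3/4)·R1: [0, 3, -3/4, 3/2]
R4 ← R4 + (3/4)·R1: [0, 1, -1/4, 1/2]
R3 ← R3 − (1/2)·R2: [0, 0, 0, 0]
R4 ← R4 − (1/6)·R2: [0, 0, 0, 0]
Echelon form has 2 nonzero rows, so rank(P) = 2.
The row space has dimension equal to the rank: 2.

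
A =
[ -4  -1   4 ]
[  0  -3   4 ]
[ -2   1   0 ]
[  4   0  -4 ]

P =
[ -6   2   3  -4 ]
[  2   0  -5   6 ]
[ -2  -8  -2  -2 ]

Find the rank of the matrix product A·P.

3

First compute AP:
[[ 14, -40, -15,   2],
 [-14, -32,   7, -26],
 [ 14,  -4, -11,  14],
 [-16,  40,  20,  -8]]
Now row reduce the product.
R2 ← R2 + R1: [0, -72, -8, -24]
R3 ← R3 − R1: [0, 36, 4, 12]
R4 ← R4 + (8/7)·R1: [0, -40/7, 20/7, -40/7]
R3 ← R3 + (1/2)·R2: [0, 0, 0, 0]
R4 ← R4 − (5/63)·R2: [0, 0, 220/63, -80/21]
Swap R3 ↔ R4
3 nonzero rows, so rank(AP) = 3.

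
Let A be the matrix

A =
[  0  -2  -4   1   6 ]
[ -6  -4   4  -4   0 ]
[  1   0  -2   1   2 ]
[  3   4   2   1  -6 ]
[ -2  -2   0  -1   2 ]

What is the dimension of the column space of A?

Row reduce to echelon form.
Swap R1 ↔ R2
R3 ← R3 + (1/6)·R1: [0, -2/3, -4/3, 1/3, 2]
R4 ← R4 + (1/2)·R1: [0, 2, 4, -1, -6]
R5 ← R5 − (1/3)·R1: [0, -2/3, -4/3, 1/3, 2]
R3 ← R3 − (1/3)·R2: [0, 0, 0, 0, 0]
R4 ← R4 + R2: [0, 0, 0, 0, 0]
R5 ← R5 − (1/3)·R2: [0, 0, 0, 0, 0]
Echelon form has 2 nonzero rows, so rank(A) = 2.
The column space has dimension equal to the rank: 2.

2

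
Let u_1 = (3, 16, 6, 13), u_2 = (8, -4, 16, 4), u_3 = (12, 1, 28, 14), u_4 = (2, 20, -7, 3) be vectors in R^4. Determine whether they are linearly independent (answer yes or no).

yes

Form the matrix with these vectors as rows and row reduce.
R2 ← R2 − (8/3)·R1: [0, -140/3, 0, -92/3]
R3 ← R3 − (4)·R1: [0, -63, 4, -38]
R4 ← R4 − (2/3)·R1: [0, 28/3, -11, -17/3]
R3 ← R3 − (27/20)·R2: [0, 0, 4, 17/5]
R4 ← R4 + (1/5)·R2: [0, 0, -11, -59/5]
R4 ← R4 + (11/4)·R3: [0, 0, 0, -49/20]
4 nonzero rows, so the 4 vectors span a space of dimension 4.
Since 4 = 4, the vectors are linearly independent.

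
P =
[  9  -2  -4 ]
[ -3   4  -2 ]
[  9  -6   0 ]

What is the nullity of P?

1

Row reduce to echelon form.
R2 ← R2 + (1/3)·R1: [0, 10/3, -10/3]
R3 ← R3 − R1: [0, -4, 4]
R3 ← R3 + (6/5)·R2: [0, 0, 0]
2 nonzero rows, so rank(P) = 2.
P has 3 columns; by rank–nullity, nullity = 3 − 2 = 1.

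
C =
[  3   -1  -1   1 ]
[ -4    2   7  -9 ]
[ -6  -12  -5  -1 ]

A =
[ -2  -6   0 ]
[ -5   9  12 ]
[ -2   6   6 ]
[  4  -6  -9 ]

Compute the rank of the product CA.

First compute CA:
[[  5, -39, -27],
 [-52, 138, 147],
 [ 78, -96, -165]]
Now row reduce the product.
R2 ← R2 + (52/5)·R1: [0, -1338/5, -669/5]
R3 ← R3 − (78/5)·R1: [0, 2562/5, 1281/5]
R3 ← R3 + (427/223)·R2: [0, 0, 0]
2 nonzero rows, so rank(CA) = 2.

2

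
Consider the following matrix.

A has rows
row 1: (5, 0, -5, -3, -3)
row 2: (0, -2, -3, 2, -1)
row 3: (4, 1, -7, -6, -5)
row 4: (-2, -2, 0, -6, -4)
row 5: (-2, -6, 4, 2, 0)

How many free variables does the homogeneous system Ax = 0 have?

1

Row reduce to echelon form.
R3 ← R3 − (4/5)·R1: [0, 1, -3, -18/5, -13/5]
R4 ← R4 + (2/5)·R1: [0, -2, -2, -36/5, -26/5]
R5 ← R5 + (2/5)·R1: [0, -6, 2, 4/5, -6/5]
R3 ← R3 + (1/2)·R2: [0, 0, -9/2, -13/5, -31/10]
R4 ← R4 − R2: [0, 0, 1, -46/5, -21/5]
R5 ← R5 − (3)·R2: [0, 0, 11, -26/5, 9/5]
R4 ← R4 + (2/9)·R3: [0, 0, 0, -88/9, -44/9]
R5 ← R5 + (22/9)·R3: [0, 0, 0, -104/9, -52/9]
R5 ← R5 − (13/11)·R4: [0, 0, 0, 0, 0]
4 nonzero rows, so rank(A) = 4.
A has 5 columns; by rank–nullity, nullity = 5 − 4 = 1.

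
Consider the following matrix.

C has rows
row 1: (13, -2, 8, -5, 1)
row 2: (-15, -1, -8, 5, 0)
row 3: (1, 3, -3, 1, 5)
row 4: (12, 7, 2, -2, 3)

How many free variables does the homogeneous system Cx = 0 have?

Row reduce to echelon form.
R2 ← R2 + (15/13)·R1: [0, -43/13, 16/13, -10/13, 15/13]
R3 ← R3 − (1/13)·R1: [0, 41/13, -47/13, 18/13, 64/13]
R4 ← R4 − (12/13)·R1: [0, 115/13, -70/13, 34/13, 27/13]
R3 ← R3 + (41/43)·R2: [0, 0, -105/43, 28/43, 259/43]
R4 ← R4 + (115/43)·R2: [0, 0, -90/43, 24/43, 222/43]
R4 ← R4 − (6/7)·R3: [0, 0, 0, 0, 0]
3 nonzero rows, so rank(C) = 3.
C has 5 columns; by rank–nullity, nullity = 5 − 3 = 2.

2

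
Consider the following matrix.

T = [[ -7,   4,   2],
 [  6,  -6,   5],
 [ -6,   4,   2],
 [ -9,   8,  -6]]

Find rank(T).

3

Row reduce to echelon form.
R2 ← R2 + (6/7)·R1: [0, -18/7, 47/7]
R3 ← R3 − (6/7)·R1: [0, 4/7, 2/7]
R4 ← R4 − (9/7)·R1: [0, 20/7, -60/7]
R3 ← R3 + (2/9)·R2: [0, 0, 16/9]
R4 ← R4 + (10/9)·R2: [0, 0, -10/9]
R4 ← R4 + (5/8)·R3: [0, 0, 0]
Echelon form has 3 nonzero rows, so rank(T) = 3.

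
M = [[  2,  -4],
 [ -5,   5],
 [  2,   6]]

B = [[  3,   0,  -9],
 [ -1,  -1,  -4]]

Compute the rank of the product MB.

First compute MB:
[[ 10,   4,  -2],
 [-20,  -5,  25],
 [  0,  -6, -42]]
Now row reduce the product.
R2 ← R2 + (2)·R1: [0, 3, 21]
R3 ← R3 + (2)·R2: [0, 0, 0]
2 nonzero rows, so rank(MB) = 2.

2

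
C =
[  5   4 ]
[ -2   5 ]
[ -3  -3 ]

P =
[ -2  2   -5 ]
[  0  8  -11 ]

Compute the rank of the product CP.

2

First compute CP:
[[-10,  42, -69],
 [  4,  36, -45],
 [  6, -30,  48]]
Now row reduce the product.
R2 ← R2 + (2/5)·R1: [0, 264/5, -363/5]
R3 ← R3 + (3/5)·R1: [0, -24/5, 33/5]
R3 ← R3 + (1/11)·R2: [0, 0, 0]
2 nonzero rows, so rank(CP) = 2.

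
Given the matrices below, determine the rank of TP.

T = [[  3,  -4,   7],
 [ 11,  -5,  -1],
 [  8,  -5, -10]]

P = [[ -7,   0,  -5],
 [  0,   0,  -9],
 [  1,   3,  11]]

First compute TP:
[[-14,  21,  98],
 [-78,  -3, -21],
 [-66, -30, -105]]
Now row reduce the product.
R2 ← R2 − (39/7)·R1: [0, -120, -567]
R3 ← R3 − (33/7)·R1: [0, -129, -567]
R3 ← R3 − (43/40)·R2: [0, 0, 1701/40]
3 nonzero rows, so rank(TP) = 3.

3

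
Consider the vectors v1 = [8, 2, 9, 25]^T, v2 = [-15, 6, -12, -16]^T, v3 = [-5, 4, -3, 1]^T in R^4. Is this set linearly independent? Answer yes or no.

no

Form the matrix with these vectors as rows and row reduce.
R2 ← R2 + (15/8)·R1: [0, 39/4, 39/8, 247/8]
R3 ← R3 + (5/8)·R1: [0, 21/4, 21/8, 133/8]
R3 ← R3 − (7/13)·R2: [0, 0, 0, 0]
2 nonzero rows, so the 3 vectors span a space of dimension 2.
Since 2 < 3, the vectors are linearly dependent.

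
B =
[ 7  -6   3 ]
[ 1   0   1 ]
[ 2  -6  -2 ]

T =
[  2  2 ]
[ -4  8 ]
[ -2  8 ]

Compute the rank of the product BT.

2

First compute BT:
[[ 32, -10],
 [  0,  10],
 [ 32, -60]]
Now row reduce the product.
R3 ← R3 − R1: [0, -50]
R3 ← R3 + (5)·R2: [0, 0]
2 nonzero rows, so rank(BT) = 2.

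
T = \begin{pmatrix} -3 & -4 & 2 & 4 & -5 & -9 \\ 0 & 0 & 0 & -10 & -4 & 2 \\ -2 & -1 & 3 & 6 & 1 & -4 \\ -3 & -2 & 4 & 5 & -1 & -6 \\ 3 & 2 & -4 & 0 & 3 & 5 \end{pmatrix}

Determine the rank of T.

3

Row reduce to echelon form.
R3 ← R3 − (2/3)·R1: [0, 5/3, 5/3, 10/3, 13/3, 2]
R4 ← R4 − R1: [0, 2, 2, 1, 4, 3]
R5 ← R5 + R1: [0, -2, -2, 4, -2, -4]
Swap R2 ↔ R3
R4 ← R4 − (6/5)·R2: [0, 0, 0, -3, -6/5, 3/5]
R5 ← R5 + (6/5)·R2: [0, 0, 0, 8, 16/5, -8/5]
R4 ← R4 − (3/10)·R3: [0, 0, 0, 0, 0, 0]
R5 ← R5 + (4/5)·R3: [0, 0, 0, 0, 0, 0]
Echelon form has 3 nonzero rows, so rank(T) = 3.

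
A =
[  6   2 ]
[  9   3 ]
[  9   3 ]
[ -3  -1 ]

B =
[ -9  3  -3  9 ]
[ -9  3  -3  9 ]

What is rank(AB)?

1

First compute AB:
[[-72,  24, -24,  72],
 [-108,  36, -36, 108],
 [-108,  36, -36, 108],
 [ 36, -12,  12, -36]]
Now row reduce the product.
R2 ← R2 − (3/2)·R1: [0, 0, 0, 0]
R3 ← R3 − (3/2)·R1: [0, 0, 0, 0]
R4 ← R4 + (1/2)·R1: [0, 0, 0, 0]
1 nonzero row, so rank(AB) = 1.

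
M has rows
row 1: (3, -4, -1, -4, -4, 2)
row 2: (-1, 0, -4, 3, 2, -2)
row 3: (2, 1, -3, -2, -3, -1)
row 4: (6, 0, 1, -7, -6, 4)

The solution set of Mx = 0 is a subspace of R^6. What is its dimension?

2

Row reduce to echelon form.
R2 ← R2 + (1/3)·R1: [0, -4/3, -13/3, 5/3, 2/3, -4/3]
R3 ← R3 − (2/3)·R1: [0, 11/3, -7/3, 2/3, -1/3, -7/3]
R4 ← R4 − (2)·R1: [0, 8, 3, 1, 2, 0]
R3 ← R3 + (11/4)·R2: [0, 0, -57/4, 21/4, 3/2, -6]
R4 ← R4 + (6)·R2: [0, 0, -23, 11, 6, -8]
R4 ← R4 − (92/57)·R3: [0, 0, 0, 48/19, 68/19, 32/19]
4 nonzero rows, so rank(M) = 4.
M has 6 columns; by rank–nullity, nullity = 6 − 4 = 2.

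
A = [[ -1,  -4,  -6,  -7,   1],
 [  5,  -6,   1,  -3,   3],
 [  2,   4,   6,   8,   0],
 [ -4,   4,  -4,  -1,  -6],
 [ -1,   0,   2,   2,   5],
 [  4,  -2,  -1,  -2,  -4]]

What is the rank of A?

Row reduce to echelon form.
R2 ← R2 + (5)·R1: [0, -26, -29, -38, 8]
R3 ← R3 + (2)·R1: [0, -4, -6, -6, 2]
R4 ← R4 − (4)·R1: [0, 20, 20, 27, -10]
R5 ← R5 − R1: [0, 4, 8, 9, 4]
R6 ← R6 + (4)·R1: [0, -18, -25, -30, 0]
R3 ← R3 − (2/13)·R2: [0, 0, -20/13, -2/13, 10/13]
R4 ← R4 + (10/13)·R2: [0, 0, -30/13, -29/13, -50/13]
R5 ← R5 + (2/13)·R2: [0, 0, 46/13, 41/13, 68/13]
R6 ← R6 − (9/13)·R2: [0, 0, -64/13, -48/13, -72/13]
R4 ← R4 − (3/2)·R3: [0, 0, 0, -2, -5]
R5 ← R5 + (23/10)·R3: [0, 0, 0, 14/5, 7]
R6 ← R6 − (16/5)·R3: [0, 0, 0, -16/5, -8]
R5 ← R5 + (7/5)·R4: [0, 0, 0, 0, 0]
R6 ← R6 − (8/5)·R4: [0, 0, 0, 0, 0]
Echelon form has 4 nonzero rows, so rank(A) = 4.

4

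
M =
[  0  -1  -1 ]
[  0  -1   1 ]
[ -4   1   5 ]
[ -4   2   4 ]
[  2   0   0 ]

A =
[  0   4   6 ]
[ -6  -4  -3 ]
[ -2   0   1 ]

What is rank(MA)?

First compute MA:
[[  8,   4,   2],
 [  4,   4,   4],
 [-16, -20, -22],
 [-20, -24, -26],
 [  0,   8,  12]]
Now row reduce the product.
R2 ← R2 − (1/2)·R1: [0, 2, 3]
R3 ← R3 + (2)·R1: [0, -12, -18]
R4 ← R4 + (5/2)·R1: [0, -14, -21]
R3 ← R3 + (6)·R2: [0, 0, 0]
R4 ← R4 + (7)·R2: [0, 0, 0]
R5 ← R5 − (4)·R2: [0, 0, 0]
2 nonzero rows, so rank(MA) = 2.

2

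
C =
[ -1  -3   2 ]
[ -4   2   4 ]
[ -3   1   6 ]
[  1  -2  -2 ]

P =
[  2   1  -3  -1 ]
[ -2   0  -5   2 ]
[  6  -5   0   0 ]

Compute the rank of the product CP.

3

First compute CP:
[[ 16, -11,  18,  -5],
 [ 12, -24,   2,   8],
 [ 28, -33,   4,   5],
 [ -6,  11,   7,  -5]]
Now row reduce the product.
R2 ← R2 − (3/4)·R1: [0, -63/4, -23/2, 47/4]
R3 ← R3 − (7/4)·R1: [0, -55/4, -55/2, 55/4]
R4 ← R4 + (3/8)·R1: [0, 55/8, 55/4, -55/8]
R3 ← R3 − (55/63)·R2: [0, 0, -1100/63, 220/63]
R4 ← R4 + (55/126)·R2: [0, 0, 550/63, -110/63]
R4 ← R4 + (1/2)·R3: [0, 0, 0, 0]
3 nonzero rows, so rank(CP) = 3.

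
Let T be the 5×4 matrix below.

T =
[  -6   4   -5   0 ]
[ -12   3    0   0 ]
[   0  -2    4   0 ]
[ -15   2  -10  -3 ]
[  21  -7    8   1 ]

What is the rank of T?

Row reduce to echelon form.
R2 ← R2 − (2)·R1: [0, -5, 10, 0]
R4 ← R4 − (5/2)·R1: [0, -8, 5/2, -3]
R5 ← R5 + (7/2)·R1: [0, 7, -19/2, 1]
R3 ← R3 − (2/5)·R2: [0, 0, 0, 0]
R4 ← R4 − (8/5)·R2: [0, 0, -27/2, -3]
R5 ← R5 + (7/5)·R2: [0, 0, 9/2, 1]
Swap R3 ↔ R4
R5 ← R5 + (1/3)·R3: [0, 0, 0, 0]
Echelon form has 3 nonzero rows, so rank(T) = 3.

3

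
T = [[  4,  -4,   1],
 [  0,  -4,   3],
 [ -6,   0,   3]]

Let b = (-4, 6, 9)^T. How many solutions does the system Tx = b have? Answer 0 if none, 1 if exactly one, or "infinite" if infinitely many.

Row reduce the augmented matrix [T | b].
R3 ← R3 + (3/2)·R1: [0, -6, 9/2, 3]
R3 ← R3 − (3/2)·R2: [0, 0, 0, -6]
The echelon form has 3 nonzero rows; the last pivot sits in the augmented column, so rank(T) = 2 but rank([T|b]) = 3.
Since the ranks differ, the system is inconsistent.
It has no solutions.

0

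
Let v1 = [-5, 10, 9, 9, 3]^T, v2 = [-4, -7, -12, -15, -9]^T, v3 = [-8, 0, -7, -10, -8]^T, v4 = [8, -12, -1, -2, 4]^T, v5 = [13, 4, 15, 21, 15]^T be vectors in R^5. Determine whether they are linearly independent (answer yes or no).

no

Form the matrix with these vectors as rows and row reduce.
R2 ← R2 − (4/5)·R1: [0, -15, -96/5, -111/5, -57/5]
R3 ← R3 − (8/5)·R1: [0, -16, -107/5, -122/5, -64/5]
R4 ← R4 + (8/5)·R1: [0, 4, 67/5, 62/5, 44/5]
R5 ← R5 + (13/5)·R1: [0, 30, 192/5, 222/5, 114/5]
R3 ← R3 − (16/15)·R2: [0, 0, -23/25, -18/25, -16/25]
R4 ← R4 + (4/15)·R2: [0, 0, 207/25, 162/25, 144/25]
R5 ← R5 + (2)·R2: [0, 0, 0, 0, 0]
R4 ← R4 + (9)·R3: [0, 0, 0, 0, 0]
3 nonzero rows, so the 5 vectors span a space of dimension 3.
Since 3 < 5, the vectors are linearly dependent.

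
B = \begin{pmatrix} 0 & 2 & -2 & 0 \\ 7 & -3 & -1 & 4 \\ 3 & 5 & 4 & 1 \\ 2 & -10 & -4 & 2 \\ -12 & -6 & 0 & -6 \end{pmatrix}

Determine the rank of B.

Row reduce to echelon form.
Swap R1 ↔ R2
R3 ← R3 − (3/7)·R1: [0, 44/7, 31/7, -5/7]
R4 ← R4 − (2/7)·R1: [0, -64/7, -26/7, 6/7]
R5 ← R5 + (12/7)·R1: [0, -78/7, -12/7, 6/7]
R3 ← R3 − (22/7)·R2: [0, 0, 75/7, -5/7]
R4 ← R4 + (32/7)·R2: [0, 0, -90/7, 6/7]
R5 ← R5 + (39/7)·R2: [0, 0, -90/7, 6/7]
R4 ← R4 + (6/5)·R3: [0, 0, 0, 0]
R5 ← R5 + (6/5)·R3: [0, 0, 0, 0]
Echelon form has 3 nonzero rows, so rank(B) = 3.

3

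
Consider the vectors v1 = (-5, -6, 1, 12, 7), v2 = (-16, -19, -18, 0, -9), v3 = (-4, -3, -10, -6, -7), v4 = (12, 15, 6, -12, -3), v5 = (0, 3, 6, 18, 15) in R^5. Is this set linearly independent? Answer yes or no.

Form the matrix with these vectors as rows and row reduce.
R2 ← R2 − (16/5)·R1: [0, 1/5, -106/5, -192/5, -157/5]
R3 ← R3 − (4/5)·R1: [0, 9/5, -54/5, -78/5, -63/5]
R4 ← R4 + (12/5)·R1: [0, 3/5, 42/5, 84/5, 69/5]
R3 ← R3 − (9)·R2: [0, 0, 180, 330, 270]
R4 ← R4 − (3)·R2: [0, 0, 72, 132, 108]
R5 ← R5 − (15)·R2: [0, 0, 324, 594, 486]
R4 ← R4 − (2/5)·R3: [0, 0, 0, 0, 0]
R5 ← R5 − (9/5)·R3: [0, 0, 0, 0, 0]
3 nonzero rows, so the 5 vectors span a space of dimension 3.
Since 3 < 5, the vectors are linearly dependent.

no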